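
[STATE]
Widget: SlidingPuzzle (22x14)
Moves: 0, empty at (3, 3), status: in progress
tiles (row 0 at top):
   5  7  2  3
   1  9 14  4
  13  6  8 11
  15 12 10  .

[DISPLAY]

┌────┬────┬────┬────┐ 
│  5 │  7 │  2 │  3 │ 
├────┼────┼────┼────┤ 
│  1 │  9 │ 14 │  4 │ 
├────┼────┼────┼────┤ 
│ 13 │  6 │  8 │ 11 │ 
├────┼────┼────┼────┤ 
│ 15 │ 12 │ 10 │    │ 
└────┴────┴────┴────┘ 
Moves: 0              
                      
                      
                      
                      


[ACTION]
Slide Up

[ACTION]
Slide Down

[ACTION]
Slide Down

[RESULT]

┌────┬────┬────┬────┐ 
│  5 │  7 │  2 │  3 │ 
├────┼────┼────┼────┤ 
│  1 │  9 │ 14 │    │ 
├────┼────┼────┼────┤ 
│ 13 │  6 │  8 │  4 │ 
├────┼────┼────┼────┤ 
│ 15 │ 12 │ 10 │ 11 │ 
└────┴────┴────┴────┘ 
Moves: 2              
                      
                      
                      
                      


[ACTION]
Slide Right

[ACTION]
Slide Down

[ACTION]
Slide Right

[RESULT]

┌────┬────┬────┬────┐ 
│  5 │    │  7 │  3 │ 
├────┼────┼────┼────┤ 
│  1 │  9 │  2 │ 14 │ 
├────┼────┼────┼────┤ 
│ 13 │  6 │  8 │  4 │ 
├────┼────┼────┼────┤ 
│ 15 │ 12 │ 10 │ 11 │ 
└────┴────┴────┴────┘ 
Moves: 5              
                      
                      
                      
                      


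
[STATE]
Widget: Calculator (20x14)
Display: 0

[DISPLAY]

                   0
┌───┬───┬───┬───┐   
│ 7 │ 8 │ 9 │ ÷ │   
├───┼───┼───┼───┤   
│ 4 │ 5 │ 6 │ × │   
├───┼───┼───┼───┤   
│ 1 │ 2 │ 3 │ - │   
├───┼───┼───┼───┤   
│ 0 │ . │ = │ + │   
├───┼───┼───┼───┤   
│ C │ MC│ MR│ M+│   
└───┴───┴───┴───┘   
                    
                    


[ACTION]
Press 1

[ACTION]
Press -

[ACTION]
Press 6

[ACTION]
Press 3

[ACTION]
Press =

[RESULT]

                 -62
┌───┬───┬───┬───┐   
│ 7 │ 8 │ 9 │ ÷ │   
├───┼───┼───┼───┤   
│ 4 │ 5 │ 6 │ × │   
├───┼───┼───┼───┤   
│ 1 │ 2 │ 3 │ - │   
├───┼───┼───┼───┤   
│ 0 │ . │ = │ + │   
├───┼───┼───┼───┤   
│ C │ MC│ MR│ M+│   
└───┴───┴───┴───┘   
                    
                    


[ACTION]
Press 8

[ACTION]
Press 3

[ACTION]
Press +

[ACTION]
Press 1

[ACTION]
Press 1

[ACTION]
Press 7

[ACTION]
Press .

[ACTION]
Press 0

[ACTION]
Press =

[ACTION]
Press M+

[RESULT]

                 200
┌───┬───┬───┬───┐   
│ 7 │ 8 │ 9 │ ÷ │   
├───┼───┼───┼───┤   
│ 4 │ 5 │ 6 │ × │   
├───┼───┼───┼───┤   
│ 1 │ 2 │ 3 │ - │   
├───┼───┼───┼───┤   
│ 0 │ . │ = │ + │   
├───┼───┼───┼───┤   
│ C │ MC│ MR│ M+│   
└───┴───┴───┴───┘   
                    
                    


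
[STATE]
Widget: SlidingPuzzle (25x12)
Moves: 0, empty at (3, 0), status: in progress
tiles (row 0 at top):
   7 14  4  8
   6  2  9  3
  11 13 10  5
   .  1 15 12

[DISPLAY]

┌────┬────┬────┬────┐    
│  7 │ 14 │  4 │  8 │    
├────┼────┼────┼────┤    
│  6 │  2 │  9 │  3 │    
├────┼────┼────┼────┤    
│ 11 │ 13 │ 10 │  5 │    
├────┼────┼────┼────┤    
│    │  1 │ 15 │ 12 │    
└────┴────┴────┴────┘    
Moves: 0                 
                         
                         


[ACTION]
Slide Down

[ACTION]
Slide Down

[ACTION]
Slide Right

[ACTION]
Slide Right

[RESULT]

┌────┬────┬────┬────┐    
│  7 │ 14 │  4 │  8 │    
├────┼────┼────┼────┤    
│    │  2 │  9 │  3 │    
├────┼────┼────┼────┤    
│  6 │ 13 │ 10 │  5 │    
├────┼────┼────┼────┤    
│ 11 │  1 │ 15 │ 12 │    
└────┴────┴────┴────┘    
Moves: 2                 
                         
                         


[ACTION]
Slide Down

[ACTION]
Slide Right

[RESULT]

┌────┬────┬────┬────┐    
│    │ 14 │  4 │  8 │    
├────┼────┼────┼────┤    
│  7 │  2 │  9 │  3 │    
├────┼────┼────┼────┤    
│  6 │ 13 │ 10 │  5 │    
├────┼────┼────┼────┤    
│ 11 │  1 │ 15 │ 12 │    
└────┴────┴────┴────┘    
Moves: 3                 
                         
                         


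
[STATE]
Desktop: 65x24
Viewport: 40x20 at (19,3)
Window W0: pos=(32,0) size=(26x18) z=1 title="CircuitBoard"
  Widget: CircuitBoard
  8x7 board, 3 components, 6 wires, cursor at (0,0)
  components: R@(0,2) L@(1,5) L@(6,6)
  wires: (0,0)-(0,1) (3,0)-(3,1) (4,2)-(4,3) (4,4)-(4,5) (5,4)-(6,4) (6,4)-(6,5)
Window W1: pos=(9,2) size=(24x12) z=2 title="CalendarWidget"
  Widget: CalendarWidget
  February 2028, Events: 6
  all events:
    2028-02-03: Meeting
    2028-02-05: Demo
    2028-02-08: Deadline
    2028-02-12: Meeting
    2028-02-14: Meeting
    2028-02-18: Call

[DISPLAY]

Widget       ┃   0 1 2 3 4 5 6 7      ┃ 
─────────────┨0  [.]─ ·   R           ┃ 
ary 2028     ┃                        ┃ 
Th Fr Sa Su  ┃1                       ┃ 
 3*  4  5*  6┃                        ┃ 
 10 11 12* 13┃2                       ┃ 
 17 18* 19 20┃                        ┃ 
24 25 26 27  ┃3   · ─ ·               ┃ 
             ┃                        ┃ 
             ┃4           · ─ ·   · ─ ┃ 
━━━━━━━━━━━━━┛                        ┃ 
             ┃5                   ·   ┃ 
             ┃                    │   ┃ 
             ┃6                   · ─ ┃ 
             ┗━━━━━━━━━━━━━━━━━━━━━━━━┛ 
                                        
                                        
                                        
                                        
                                        


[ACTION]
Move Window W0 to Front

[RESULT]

Widget       ┃   0 1 2 3 4 5 6 7      ┃ 
─────────────┃0  [.]─ ·   R           ┃ 
ary 2028     ┃                        ┃ 
Th Fr Sa Su  ┃1                       ┃ 
 3*  4  5*  6┃                        ┃ 
 10 11 12* 13┃2                       ┃ 
 17 18* 19 20┃                        ┃ 
24 25 26 27  ┃3   · ─ ·               ┃ 
             ┃                        ┃ 
             ┃4           · ─ ·   · ─ ┃ 
━━━━━━━━━━━━━┃                        ┃ 
             ┃5                   ·   ┃ 
             ┃                    │   ┃ 
             ┃6                   · ─ ┃ 
             ┗━━━━━━━━━━━━━━━━━━━━━━━━┛ 
                                        
                                        
                                        
                                        
                                        


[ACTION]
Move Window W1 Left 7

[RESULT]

      ┃      ┃   0 1 2 3 4 5 6 7      ┃ 
──────┨      ┃0  [.]─ ·   R           ┃ 
8     ┃      ┃                        ┃ 
a Su  ┃      ┃1                       ┃ 
 5*  6┃      ┃                        ┃ 
12* 13┃      ┃2                       ┃ 
 19 20┃      ┃                        ┃ 
6 27  ┃      ┃3   · ─ ·               ┃ 
      ┃      ┃                        ┃ 
      ┃      ┃4           · ─ ·   · ─ ┃ 
━━━━━━┛      ┃                        ┃ 
             ┃5                   ·   ┃ 
             ┃                    │   ┃ 
             ┃6                   · ─ ┃ 
             ┗━━━━━━━━━━━━━━━━━━━━━━━━┛ 
                                        
                                        
                                        
                                        
                                        


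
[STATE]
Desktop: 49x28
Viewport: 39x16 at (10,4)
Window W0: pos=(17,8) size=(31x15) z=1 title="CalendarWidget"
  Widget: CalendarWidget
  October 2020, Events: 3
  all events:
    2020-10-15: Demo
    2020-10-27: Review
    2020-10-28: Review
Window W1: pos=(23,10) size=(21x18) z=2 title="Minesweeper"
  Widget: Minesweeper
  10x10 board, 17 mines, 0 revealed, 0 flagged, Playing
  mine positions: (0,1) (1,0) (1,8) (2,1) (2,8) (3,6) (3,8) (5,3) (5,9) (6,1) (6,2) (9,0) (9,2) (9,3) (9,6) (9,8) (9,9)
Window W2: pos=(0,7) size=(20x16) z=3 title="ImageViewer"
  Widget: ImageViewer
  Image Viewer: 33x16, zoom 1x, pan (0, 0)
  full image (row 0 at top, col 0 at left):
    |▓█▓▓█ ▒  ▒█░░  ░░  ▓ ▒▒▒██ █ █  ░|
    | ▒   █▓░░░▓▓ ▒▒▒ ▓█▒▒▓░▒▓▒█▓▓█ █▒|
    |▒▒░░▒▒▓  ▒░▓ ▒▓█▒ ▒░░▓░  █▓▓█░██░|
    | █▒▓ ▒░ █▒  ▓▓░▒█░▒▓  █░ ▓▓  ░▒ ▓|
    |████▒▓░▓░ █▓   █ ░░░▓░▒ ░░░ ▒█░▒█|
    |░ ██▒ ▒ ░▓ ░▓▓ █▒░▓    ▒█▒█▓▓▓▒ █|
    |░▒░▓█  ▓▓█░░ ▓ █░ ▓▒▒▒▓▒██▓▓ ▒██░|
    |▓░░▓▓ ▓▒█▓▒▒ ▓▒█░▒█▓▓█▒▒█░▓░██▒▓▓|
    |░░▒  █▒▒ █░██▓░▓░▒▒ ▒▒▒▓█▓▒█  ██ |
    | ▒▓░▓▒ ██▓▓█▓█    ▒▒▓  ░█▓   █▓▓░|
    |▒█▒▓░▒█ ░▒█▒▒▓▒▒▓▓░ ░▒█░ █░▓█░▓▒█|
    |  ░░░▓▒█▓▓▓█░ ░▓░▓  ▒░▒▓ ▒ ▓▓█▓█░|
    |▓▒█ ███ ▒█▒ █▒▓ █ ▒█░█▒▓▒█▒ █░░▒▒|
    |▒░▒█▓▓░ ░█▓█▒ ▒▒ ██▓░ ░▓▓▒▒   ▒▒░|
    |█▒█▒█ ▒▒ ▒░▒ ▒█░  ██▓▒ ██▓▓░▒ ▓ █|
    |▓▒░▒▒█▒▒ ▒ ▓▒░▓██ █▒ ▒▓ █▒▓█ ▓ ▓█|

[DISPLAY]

                                       
                                       
                                       
━━━━━━━━━┓                             
wer      ┃━━━━━━━━━━━━━━━━━━━━━━━━━━━┓ 
─────────┨alendarWidget              ┃ 
▒█░░  ░░ ┃───┏━━━━━━━━━━━━━━━━━━━┓───┨ 
░▓▓ ▒▒▒ ▓┃   ┃ Minesweeper       ┃   ┃ 
▒░▓ ▒▓█▒ ┃ Tu┠───────────────────┨   ┃ 
▒  ▓▓░▒█░┃   ┃■■■■■■■■■■         ┃   ┃ 
 █▓   █ ░┃  6┃■■■■■■■■■■         ┃   ┃ 
▓ ░▓▓ █▒░┃ 13┃■■■■■■■■■■         ┃   ┃ 
█░░ ▓ █░ ┃ 20┃■■■■■■■■■■         ┃   ┃ 
▓▒▒ ▓▒█░▒┃ 27┃■■■■■■■■■■         ┃   ┃ 
█░██▓░▓░▒┃   ┃■■■■■■■■■■         ┃   ┃ 
▓▓█▓█    ┃   ┃■■■■■■■■■■         ┃   ┃ 


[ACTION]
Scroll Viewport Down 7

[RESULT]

░▓▓ ▒▒▒ ▓┃   ┃ Minesweeper       ┃   ┃ 
▒░▓ ▒▓█▒ ┃ Tu┠───────────────────┨   ┃ 
▒  ▓▓░▒█░┃   ┃■■■■■■■■■■         ┃   ┃ 
 █▓   █ ░┃  6┃■■■■■■■■■■         ┃   ┃ 
▓ ░▓▓ █▒░┃ 13┃■■■■■■■■■■         ┃   ┃ 
█░░ ▓ █░ ┃ 20┃■■■■■■■■■■         ┃   ┃ 
▓▒▒ ▓▒█░▒┃ 27┃■■■■■■■■■■         ┃   ┃ 
█░██▓░▓░▒┃   ┃■■■■■■■■■■         ┃   ┃ 
▓▓█▓█    ┃   ┃■■■■■■■■■■         ┃   ┃ 
▒█▒▒▓▒▒▓▓┃   ┃■■■■■■■■■■         ┃   ┃ 
▓▓█░ ░▓░▓┃   ┃■■■■■■■■■■         ┃   ┃ 
━━━━━━━━━┛━━━┃■■■■■■■■■■         ┃━━━┛ 
             ┃                   ┃     
             ┃                   ┃     
             ┃                   ┃     
             ┃                   ┃     


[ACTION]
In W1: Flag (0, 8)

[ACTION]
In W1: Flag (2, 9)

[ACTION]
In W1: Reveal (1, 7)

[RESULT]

░▓▓ ▒▒▒ ▓┃   ┃ Minesweeper       ┃   ┃ 
▒░▓ ▒▓█▒ ┃ Tu┠───────────────────┨   ┃ 
▒  ▓▓░▒█░┃   ┃■■■■■■■■⚑■         ┃   ┃ 
 █▓   █ ░┃  6┃■■■■■■■2■■         ┃   ┃ 
▓ ░▓▓ █▒░┃ 13┃■■■■■■■■■⚑         ┃   ┃ 
█░░ ▓ █░ ┃ 20┃■■■■■■■■■■         ┃   ┃ 
▓▒▒ ▓▒█░▒┃ 27┃■■■■■■■■■■         ┃   ┃ 
█░██▓░▓░▒┃   ┃■■■■■■■■■■         ┃   ┃ 
▓▓█▓█    ┃   ┃■■■■■■■■■■         ┃   ┃ 
▒█▒▒▓▒▒▓▓┃   ┃■■■■■■■■■■         ┃   ┃ 
▓▓█░ ░▓░▓┃   ┃■■■■■■■■■■         ┃   ┃ 
━━━━━━━━━┛━━━┃■■■■■■■■■■         ┃━━━┛ 
             ┃                   ┃     
             ┃                   ┃     
             ┃                   ┃     
             ┃                   ┃     


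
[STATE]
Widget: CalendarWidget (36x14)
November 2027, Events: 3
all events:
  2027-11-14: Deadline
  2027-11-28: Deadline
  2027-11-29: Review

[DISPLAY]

           November 2027            
Mo Tu We Th Fr Sa Su                
 1  2  3  4  5  6  7                
 8  9 10 11 12 13 14*               
15 16 17 18 19 20 21                
22 23 24 25 26 27 28*               
29* 30                              
                                    
                                    
                                    
                                    
                                    
                                    
                                    


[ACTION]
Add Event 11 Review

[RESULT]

           November 2027            
Mo Tu We Th Fr Sa Su                
 1  2  3  4  5  6  7                
 8  9 10 11* 12 13 14*              
15 16 17 18 19 20 21                
22 23 24 25 26 27 28*               
29* 30                              
                                    
                                    
                                    
                                    
                                    
                                    
                                    


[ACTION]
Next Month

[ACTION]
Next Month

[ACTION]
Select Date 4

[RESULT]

            January 2028            
Mo Tu We Th Fr Sa Su                
                1  2                
 3 [ 4]  5  6  7  8  9              
10 11 12 13 14 15 16                
17 18 19 20 21 22 23                
24 25 26 27 28 29 30                
31                                  
                                    
                                    
                                    
                                    
                                    
                                    


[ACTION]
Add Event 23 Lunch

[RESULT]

            January 2028            
Mo Tu We Th Fr Sa Su                
                1  2                
 3 [ 4]  5  6  7  8  9              
10 11 12 13 14 15 16                
17 18 19 20 21 22 23*               
24 25 26 27 28 29 30                
31                                  
                                    
                                    
                                    
                                    
                                    
                                    


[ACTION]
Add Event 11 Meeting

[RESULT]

            January 2028            
Mo Tu We Th Fr Sa Su                
                1  2                
 3 [ 4]  5  6  7  8  9              
10 11* 12 13 14 15 16               
17 18 19 20 21 22 23*               
24 25 26 27 28 29 30                
31                                  
                                    
                                    
                                    
                                    
                                    
                                    


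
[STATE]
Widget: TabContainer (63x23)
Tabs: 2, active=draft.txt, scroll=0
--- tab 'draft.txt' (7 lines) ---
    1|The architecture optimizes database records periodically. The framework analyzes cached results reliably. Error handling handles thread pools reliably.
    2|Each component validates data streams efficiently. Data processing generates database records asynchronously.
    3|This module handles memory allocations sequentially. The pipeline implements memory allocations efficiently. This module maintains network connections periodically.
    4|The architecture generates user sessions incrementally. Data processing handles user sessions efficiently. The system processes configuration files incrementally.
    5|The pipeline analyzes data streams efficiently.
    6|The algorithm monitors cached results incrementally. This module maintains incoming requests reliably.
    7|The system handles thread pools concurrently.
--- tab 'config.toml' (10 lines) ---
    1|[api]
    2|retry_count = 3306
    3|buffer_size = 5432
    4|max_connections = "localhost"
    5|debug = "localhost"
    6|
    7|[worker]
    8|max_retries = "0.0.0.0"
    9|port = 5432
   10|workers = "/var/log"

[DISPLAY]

[draft.txt]│ config.toml                                       
───────────────────────────────────────────────────────────────
The architecture optimizes database records periodically. The f
Each component validates data streams efficiently. Data process
This module handles memory allocations sequentially. The pipeli
The architecture generates user sessions incrementally. Data pr
The pipeline analyzes data streams efficiently.                
The algorithm monitors cached results incrementally. This modul
The system handles thread pools concurrently.                  
                                                               
                                                               
                                                               
                                                               
                                                               
                                                               
                                                               
                                                               
                                                               
                                                               
                                                               
                                                               
                                                               
                                                               


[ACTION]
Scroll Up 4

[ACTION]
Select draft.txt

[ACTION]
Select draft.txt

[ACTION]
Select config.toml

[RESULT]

 draft.txt │[config.toml]                                      
───────────────────────────────────────────────────────────────
[api]                                                          
retry_count = 3306                                             
buffer_size = 5432                                             
max_connections = "localhost"                                  
debug = "localhost"                                            
                                                               
[worker]                                                       
max_retries = "0.0.0.0"                                        
port = 5432                                                    
workers = "/var/log"                                           
                                                               
                                                               
                                                               
                                                               
                                                               
                                                               
                                                               
                                                               
                                                               
                                                               
                                                               


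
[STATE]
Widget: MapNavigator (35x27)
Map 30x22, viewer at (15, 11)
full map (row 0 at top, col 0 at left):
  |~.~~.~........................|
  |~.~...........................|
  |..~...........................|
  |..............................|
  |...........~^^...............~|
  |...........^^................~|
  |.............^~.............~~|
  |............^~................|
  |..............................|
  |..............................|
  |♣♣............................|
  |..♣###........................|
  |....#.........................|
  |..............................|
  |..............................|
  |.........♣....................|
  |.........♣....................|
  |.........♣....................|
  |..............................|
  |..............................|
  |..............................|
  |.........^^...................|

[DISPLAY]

                                   
                                   
  ~.~~.~........................   
  ~.~...........................   
  ..~...........................   
  ..............................   
  ...........~^^...............~   
  ...........^^................~   
  .............^~.............~~   
  ............^~................   
  ..............................   
  ..............................   
  ♣♣............................   
  ..♣###.........@..............   
  ....#.........................   
  ..............................   
  ..............................   
  .........♣....................   
  .........♣....................   
  .........♣....................   
  ..............................   
  ..............................   
  ..............................   
  .........^^...................   
                                   
                                   
                                   


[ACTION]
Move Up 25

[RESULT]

                                   
                                   
                                   
                                   
                                   
                                   
                                   
                                   
                                   
                                   
                                   
                                   
                                   
  ~.~~.~.........@..............   
  ~.~...........................   
  ..~...........................   
  ..............................   
  ...........~^^...............~   
  ...........^^................~   
  .............^~.............~~   
  ............^~................   
  ..............................   
  ..............................   
  ♣♣............................   
  ..♣###........................   
  ....#.........................   
  ..............................   


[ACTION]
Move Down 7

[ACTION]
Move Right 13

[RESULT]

                                   
                                   
                                   
                                   
                                   
                                   
...................                
...................                
...................                
...................                
~^^...............~                
^^................~                
..^~.............~~                
.^~..............@.                
...................                
...................                
...................                
...................                
...................                
...................                
...................                
...................                
...................                
...................                
...................                
...................                
...................                


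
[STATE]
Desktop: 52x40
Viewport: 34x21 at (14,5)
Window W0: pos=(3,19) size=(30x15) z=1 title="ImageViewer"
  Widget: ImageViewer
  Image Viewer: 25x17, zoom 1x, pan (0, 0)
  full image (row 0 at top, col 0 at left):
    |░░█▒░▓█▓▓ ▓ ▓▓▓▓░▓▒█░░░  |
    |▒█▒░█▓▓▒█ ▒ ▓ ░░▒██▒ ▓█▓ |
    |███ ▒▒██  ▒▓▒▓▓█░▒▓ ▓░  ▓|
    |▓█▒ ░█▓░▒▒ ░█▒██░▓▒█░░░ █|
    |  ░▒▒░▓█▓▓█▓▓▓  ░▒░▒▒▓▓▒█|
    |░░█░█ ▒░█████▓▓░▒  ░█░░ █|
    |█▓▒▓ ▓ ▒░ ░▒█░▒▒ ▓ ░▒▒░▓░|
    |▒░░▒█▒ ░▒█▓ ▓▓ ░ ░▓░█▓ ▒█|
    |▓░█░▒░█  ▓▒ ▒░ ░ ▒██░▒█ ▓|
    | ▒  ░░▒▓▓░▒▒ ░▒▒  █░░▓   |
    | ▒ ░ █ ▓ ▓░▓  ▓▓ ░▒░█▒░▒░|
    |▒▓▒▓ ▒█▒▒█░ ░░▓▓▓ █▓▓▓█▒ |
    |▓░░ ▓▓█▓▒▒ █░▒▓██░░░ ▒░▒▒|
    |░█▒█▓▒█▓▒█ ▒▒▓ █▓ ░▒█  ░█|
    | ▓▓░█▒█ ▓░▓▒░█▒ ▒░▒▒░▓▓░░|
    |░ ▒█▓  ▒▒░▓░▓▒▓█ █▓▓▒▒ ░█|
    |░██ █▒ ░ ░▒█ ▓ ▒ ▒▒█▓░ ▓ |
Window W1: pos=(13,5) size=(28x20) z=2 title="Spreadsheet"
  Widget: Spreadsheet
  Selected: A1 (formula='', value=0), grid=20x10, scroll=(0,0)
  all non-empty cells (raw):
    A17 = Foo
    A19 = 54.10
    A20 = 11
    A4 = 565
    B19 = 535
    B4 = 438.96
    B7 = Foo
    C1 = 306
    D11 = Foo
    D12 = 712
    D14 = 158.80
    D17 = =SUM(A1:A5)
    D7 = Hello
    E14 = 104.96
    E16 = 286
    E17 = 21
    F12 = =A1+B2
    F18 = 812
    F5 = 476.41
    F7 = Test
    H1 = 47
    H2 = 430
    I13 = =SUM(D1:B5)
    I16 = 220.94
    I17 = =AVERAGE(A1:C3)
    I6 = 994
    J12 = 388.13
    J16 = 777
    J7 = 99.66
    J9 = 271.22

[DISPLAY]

━━━━━━━━━━━━━━━━━━━━━━━━━━┓       
 Spreadsheet              ┃       
──────────────────────────┨       
A1:                       ┃       
       A       B       C  ┃       
--------------------------┃       
  1      [0]       0     3┃       
  2        0       0      ┃       
  3        0       0      ┃       
  4      565  438.96      ┃       
  5        0       0      ┃       
  6        0       0      ┃       
  7        0Foo           ┃       
  8        0       0      ┃       
  9        0       0      ┃       
 10        0       0      ┃       
 11        0       0      ┃       
 12        0       0      ┃       
 13        0       0      ┃       
━━━━━━━━━━━━━━━━━━━━━━━━━━┛       
 ░█▒██░▓▒█░░░ █   ┃               


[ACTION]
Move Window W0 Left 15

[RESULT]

━━━━━━━━━━━━━━━━━━━━━━━━━━┓       
 Spreadsheet              ┃       
──────────────────────────┨       
A1:                       ┃       
       A       B       C  ┃       
--------------------------┃       
  1      [0]       0     3┃       
  2        0       0      ┃       
  3        0       0      ┃       
  4      565  438.96      ┃       
  5        0       0      ┃       
  6        0       0      ┃       
  7        0Foo           ┃       
  8        0       0      ┃       
  9        0       0      ┃       
 10        0       0      ┃       
 11        0       0      ┃       
 12        0       0      ┃       
 13        0       0      ┃       
━━━━━━━━━━━━━━━━━━━━━━━━━━┛       
▒██░▓▒█░░░ █   ┃                  


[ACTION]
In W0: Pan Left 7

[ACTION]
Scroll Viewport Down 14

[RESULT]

  9        0       0      ┃       
 10        0       0      ┃       
 11        0       0      ┃       
 12        0       0      ┃       
 13        0       0      ┃       
━━━━━━━━━━━━━━━━━━━━━━━━━━┛       
▒██░▓▒█░░░ █   ┃                  
▓  ░▒░▒▒▓▓▒█   ┃                  
▓▓░▒  ░█░░ █   ┃                  
░▒▒ ▓ ░▒▒░▓░   ┃                  
▓ ░ ░▓░█▓ ▒█   ┃                  
░ ░ ▒██░▒█ ▓   ┃                  
░▒▒  █░░▓      ┃                  
 ▓▓ ░▒░█▒░▒░   ┃                  
━━━━━━━━━━━━━━━┛                  
                                  
                                  
                                  
                                  
                                  
                                  


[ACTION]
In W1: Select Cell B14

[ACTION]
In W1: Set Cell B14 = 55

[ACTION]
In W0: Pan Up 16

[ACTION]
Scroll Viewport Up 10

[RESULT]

       A       B       C  ┃       
--------------------------┃       
  1        0       0     3┃       
  2        0       0      ┃       
  3        0       0      ┃       
  4      565  438.96      ┃       
  5        0       0      ┃       
  6        0       0      ┃       
  7        0Foo           ┃       
  8        0       0      ┃       
  9        0       0      ┃       
 10        0       0      ┃       
 11        0       0      ┃       
 12        0       0      ┃       
 13        0       0      ┃       
━━━━━━━━━━━━━━━━━━━━━━━━━━┛       
▒██░▓▒█░░░ █   ┃                  
▓  ░▒░▒▒▓▓▒█   ┃                  
▓▓░▒  ░█░░ █   ┃                  
░▒▒ ▓ ░▒▒░▓░   ┃                  
▓ ░ ░▓░█▓ ▒█   ┃                  


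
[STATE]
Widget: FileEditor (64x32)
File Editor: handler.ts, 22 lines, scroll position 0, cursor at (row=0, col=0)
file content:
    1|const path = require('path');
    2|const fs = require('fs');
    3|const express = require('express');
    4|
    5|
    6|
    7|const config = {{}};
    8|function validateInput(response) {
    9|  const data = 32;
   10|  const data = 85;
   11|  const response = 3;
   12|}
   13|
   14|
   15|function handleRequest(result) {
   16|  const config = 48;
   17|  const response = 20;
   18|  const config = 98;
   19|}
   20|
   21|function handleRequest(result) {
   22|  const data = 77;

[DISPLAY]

█onst path = require('path');                                  ▲
const fs = require('fs');                                      █
const express = require('express');                            ░
                                                               ░
                                                               ░
                                                               ░
const config = {{}};                                           ░
function validateInput(response) {                             ░
  const data = 32;                                             ░
  const data = 85;                                             ░
  const response = 3;                                          ░
}                                                              ░
                                                               ░
                                                               ░
function handleRequest(result) {                               ░
  const config = 48;                                           ░
  const response = 20;                                         ░
  const config = 98;                                           ░
}                                                              ░
                                                               ░
function handleRequest(result) {                               ░
  const data = 77;                                             ░
                                                               ░
                                                               ░
                                                               ░
                                                               ░
                                                               ░
                                                               ░
                                                               ░
                                                               ░
                                                               ░
                                                               ▼


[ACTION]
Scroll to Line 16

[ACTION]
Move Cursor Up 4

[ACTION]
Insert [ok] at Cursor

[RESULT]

ok█onst path = require('path');                                ▲
const fs = require('fs');                                      █
const express = require('express');                            ░
                                                               ░
                                                               ░
                                                               ░
const config = {{}};                                           ░
function validateInput(response) {                             ░
  const data = 32;                                             ░
  const data = 85;                                             ░
  const response = 3;                                          ░
}                                                              ░
                                                               ░
                                                               ░
function handleRequest(result) {                               ░
  const config = 48;                                           ░
  const response = 20;                                         ░
  const config = 98;                                           ░
}                                                              ░
                                                               ░
function handleRequest(result) {                               ░
  const data = 77;                                             ░
                                                               ░
                                                               ░
                                                               ░
                                                               ░
                                                               ░
                                                               ░
                                                               ░
                                                               ░
                                                               ░
                                                               ▼


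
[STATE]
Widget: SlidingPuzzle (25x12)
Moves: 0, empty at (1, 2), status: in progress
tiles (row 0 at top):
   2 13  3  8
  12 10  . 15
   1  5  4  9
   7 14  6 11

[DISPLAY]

┌────┬────┬────┬────┐    
│  2 │ 13 │  3 │  8 │    
├────┼────┼────┼────┤    
│ 12 │ 10 │    │ 15 │    
├────┼────┼────┼────┤    
│  1 │  5 │  4 │  9 │    
├────┼────┼────┼────┤    
│  7 │ 14 │  6 │ 11 │    
└────┴────┴────┴────┘    
Moves: 0                 
                         
                         


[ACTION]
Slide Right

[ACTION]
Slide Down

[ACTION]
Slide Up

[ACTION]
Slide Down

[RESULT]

┌────┬────┬────┬────┐    
│  2 │    │  3 │  8 │    
├────┼────┼────┼────┤    
│ 12 │ 13 │ 10 │ 15 │    
├────┼────┼────┼────┤    
│  1 │  5 │  4 │  9 │    
├────┼────┼────┼────┤    
│  7 │ 14 │  6 │ 11 │    
└────┴────┴────┴────┘    
Moves: 4                 
                         
                         


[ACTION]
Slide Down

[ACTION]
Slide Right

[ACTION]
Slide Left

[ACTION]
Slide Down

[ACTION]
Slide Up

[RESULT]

┌────┬────┬────┬────┐    
│  2 │ 13 │  3 │  8 │    
├────┼────┼────┼────┤    
│ 12 │    │ 10 │ 15 │    
├────┼────┼────┼────┤    
│  1 │  5 │  4 │  9 │    
├────┼────┼────┼────┤    
│  7 │ 14 │  6 │ 11 │    
└────┴────┴────┴────┘    
Moves: 7                 
                         
                         


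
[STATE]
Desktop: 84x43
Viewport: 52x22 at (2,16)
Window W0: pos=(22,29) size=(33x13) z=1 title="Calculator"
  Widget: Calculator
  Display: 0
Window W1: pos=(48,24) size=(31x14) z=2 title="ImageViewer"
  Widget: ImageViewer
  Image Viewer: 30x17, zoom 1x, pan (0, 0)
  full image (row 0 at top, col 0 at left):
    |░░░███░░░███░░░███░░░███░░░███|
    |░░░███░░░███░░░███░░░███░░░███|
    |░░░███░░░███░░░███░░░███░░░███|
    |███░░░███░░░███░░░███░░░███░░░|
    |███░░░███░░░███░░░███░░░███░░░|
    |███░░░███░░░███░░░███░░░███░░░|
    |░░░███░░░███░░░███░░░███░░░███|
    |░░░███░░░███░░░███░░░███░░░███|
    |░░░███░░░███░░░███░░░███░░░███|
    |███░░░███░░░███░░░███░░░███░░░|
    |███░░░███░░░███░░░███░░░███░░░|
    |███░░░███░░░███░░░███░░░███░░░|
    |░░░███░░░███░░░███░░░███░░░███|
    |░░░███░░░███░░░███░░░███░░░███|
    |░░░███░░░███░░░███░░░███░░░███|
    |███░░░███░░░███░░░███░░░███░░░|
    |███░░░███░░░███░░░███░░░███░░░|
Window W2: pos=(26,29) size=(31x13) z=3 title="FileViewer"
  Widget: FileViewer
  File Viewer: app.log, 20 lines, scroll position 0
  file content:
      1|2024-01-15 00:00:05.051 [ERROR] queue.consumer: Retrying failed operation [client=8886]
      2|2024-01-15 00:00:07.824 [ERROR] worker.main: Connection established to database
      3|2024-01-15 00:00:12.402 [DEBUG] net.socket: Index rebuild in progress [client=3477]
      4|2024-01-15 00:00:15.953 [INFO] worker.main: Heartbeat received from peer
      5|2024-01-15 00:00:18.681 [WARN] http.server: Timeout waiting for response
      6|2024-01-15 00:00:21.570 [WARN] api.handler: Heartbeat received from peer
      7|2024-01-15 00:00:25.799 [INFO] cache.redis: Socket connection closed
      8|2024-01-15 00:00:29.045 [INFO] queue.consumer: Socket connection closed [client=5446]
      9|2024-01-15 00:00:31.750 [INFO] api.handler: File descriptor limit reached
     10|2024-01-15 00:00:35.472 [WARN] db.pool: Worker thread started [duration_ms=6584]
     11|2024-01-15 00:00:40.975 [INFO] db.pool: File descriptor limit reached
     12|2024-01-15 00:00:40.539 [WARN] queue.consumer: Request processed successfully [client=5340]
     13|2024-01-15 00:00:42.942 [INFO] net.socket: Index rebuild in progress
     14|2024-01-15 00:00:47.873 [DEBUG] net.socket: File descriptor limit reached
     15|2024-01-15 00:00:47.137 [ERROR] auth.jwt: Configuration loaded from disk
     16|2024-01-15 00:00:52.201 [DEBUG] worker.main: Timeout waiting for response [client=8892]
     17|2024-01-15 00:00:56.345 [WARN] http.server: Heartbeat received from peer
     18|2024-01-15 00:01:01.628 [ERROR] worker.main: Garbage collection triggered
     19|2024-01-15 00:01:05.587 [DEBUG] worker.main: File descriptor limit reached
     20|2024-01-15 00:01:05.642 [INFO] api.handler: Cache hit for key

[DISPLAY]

                                                    
                                                    
                                                    
                                                    
                                                    
                                                    
                                                    
                                                    
                                              ┏━━━━━
                                              ┃ Imag
                                              ┠─────
                                              ┃░░░██
                                              ┃░░░██
                    ┏━━━┏━━━━━━━━━━━━━━━━━━━━━━━━━━━
                    ┃ Ca┃ FileViewer                
                    ┠───┠───────────────────────────
                    ┃   ┃2024-01-15 00:00:05.051 [ER
                    ┃┌──┃2024-01-15 00:00:07.824 [ER
                    ┃│ 7┃2024-01-15 00:00:12.402 [DE
                    ┃├──┃2024-01-15 00:00:15.953 [IN
                    ┃│ 4┃2024-01-15 00:00:18.681 [WA
                    ┃├──┃2024-01-15 00:00:21.570 [WA


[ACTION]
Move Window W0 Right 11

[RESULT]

                                                    
                                                    
                                                    
                                                    
                                                    
                                                    
                                                    
                                                    
                                              ┏━━━━━
                                              ┃ Imag
                                              ┠─────
                                              ┃░░░██
                                              ┃░░░██
                        ┏━━━━━━━━━━━━━━━━━━━━━━━━━━━
                        ┃ FileViewer                
                        ┠───────────────────────────
                        ┃2024-01-15 00:00:05.051 [ER
                        ┃2024-01-15 00:00:07.824 [ER
                        ┃2024-01-15 00:00:12.402 [DE
                        ┃2024-01-15 00:00:15.953 [IN
                        ┃2024-01-15 00:00:18.681 [WA
                        ┃2024-01-15 00:00:21.570 [WA


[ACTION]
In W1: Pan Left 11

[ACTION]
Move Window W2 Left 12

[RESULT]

                                                    
                                                    
                                                    
                                                    
                                                    
                                                    
                                                    
                                                    
                                              ┏━━━━━
                                              ┃ Imag
                                              ┠─────
                                              ┃░░░██
                                              ┃░░░██
            ┏━━━━━━━━━━━━━━━━━━━━━━━━━━━━━┓━━━┃░░░██
            ┃ FileViewer                  ┃   ┃███░░
            ┠─────────────────────────────┨───┃███░░
            ┃2024-01-15 00:00:05.051 [ERR▲┃   ┃███░░
            ┃2024-01-15 00:00:07.824 [ERR█┃─┬─┃░░░██
            ┃2024-01-15 00:00:12.402 [DEB░┃ │ ┃░░░██
            ┃2024-01-15 00:00:15.953 [INF░┃─┼─┃░░░██
            ┃2024-01-15 00:00:18.681 [WAR░┃ │ ┃███░░
            ┃2024-01-15 00:00:21.570 [WAR░┃─┼─┗━━━━━
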